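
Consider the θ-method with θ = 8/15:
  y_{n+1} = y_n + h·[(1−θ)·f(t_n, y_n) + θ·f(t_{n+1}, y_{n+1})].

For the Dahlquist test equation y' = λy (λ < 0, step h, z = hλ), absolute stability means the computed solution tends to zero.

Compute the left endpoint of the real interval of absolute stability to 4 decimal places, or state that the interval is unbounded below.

(−∞, 0) — no finite endpoint.

On y'=λy, z=hλ:
  y_{n+1} = y_n + z·[7/15·y_n + 8/15·y_{n+1}] ⇒ (1 − 8/15z)y_{n+1} = (1 + 7/15z)y_n
  R(z) = (1 + 7/15z)/(1 − 8/15z).

Boundary: |R(x)|=1, x<0.
x=-0.76: |R|=0.4592
x=-2: |R|=0.0323
x=-10: |R|=0.5789
x=-100: |R|=0.8405
θ=8/15≥1/2 ⇒ |1+7/15x|<|1−8/15x| ∀x<0 ⇒ interval (−∞,0).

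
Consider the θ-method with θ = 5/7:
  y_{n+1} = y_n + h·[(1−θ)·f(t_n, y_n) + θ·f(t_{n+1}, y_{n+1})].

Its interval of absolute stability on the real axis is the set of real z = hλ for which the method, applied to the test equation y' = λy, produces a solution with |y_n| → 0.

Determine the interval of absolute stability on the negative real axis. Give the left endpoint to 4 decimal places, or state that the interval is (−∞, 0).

interval (−∞, 0).

With y'=λy (z=hλ):
  y_{n+1} = y_n + z·[2/7·y_n + 5/7·y_{n+1}] ⇒ (1 − 5/7z)y_{n+1} = (1 + 2/7z)y_n
  so R(z) = (1 + 2/7z)/(1 − 5/7z).

Find x<0 with |R(x)|<1.
x=-1.29: |R|=0.3286
x=-2: |R|=0.1765
x=-10: |R|=0.2281
x=-100: |R|=0.3807
θ=5/7≥1/2 ⇒ |1+2/7x|<|1−5/7x| ∀x<0 ⇒ stable on all of ℝ⁻.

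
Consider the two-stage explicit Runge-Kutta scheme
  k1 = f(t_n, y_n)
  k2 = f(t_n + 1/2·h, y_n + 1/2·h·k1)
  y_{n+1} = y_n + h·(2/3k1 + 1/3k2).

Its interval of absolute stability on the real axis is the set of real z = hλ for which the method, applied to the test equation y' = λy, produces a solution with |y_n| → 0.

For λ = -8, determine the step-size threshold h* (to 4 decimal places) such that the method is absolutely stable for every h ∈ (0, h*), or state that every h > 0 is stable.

(-6.0000,0); λ=-8 ⇒ h* = (6)/8 = 0.7500.

With y'=λy (z=hλ):
  k1=λy_n ⇒ h·k1=z·y_n;  k2=λ(1+1/2z)y_n ⇒ h·k2=z(1+1/2z)y_n
  y_{n+1}/y_n = 1 + 2/3z + 1/3z(1+1/2z) = 1 + z + 1/6z²
  so R(z) = 1 + z + 1/6z².

Boundary: |R(x)|=1, x<0.
x=-1.1: |R|=0.1017
R=1: x+1/6x²=0 ⇒ x=−6=-6.0000; min R=1−1/(4·1/6)=-0.5000>−1
Confirm numerically:
  x=-5.367: |R|=0.43378 <1
  x=-4.521: |R|=0.11443 <1
  x=-4.389: |R|=0.17845 <1
  x=-2.812: |R|=0.49411 <1
  x=-6.511: |R|=1.55452 >1
  x=-6.296: |R|=1.31060 >1
So |R|<1 on (-6.0000, 0).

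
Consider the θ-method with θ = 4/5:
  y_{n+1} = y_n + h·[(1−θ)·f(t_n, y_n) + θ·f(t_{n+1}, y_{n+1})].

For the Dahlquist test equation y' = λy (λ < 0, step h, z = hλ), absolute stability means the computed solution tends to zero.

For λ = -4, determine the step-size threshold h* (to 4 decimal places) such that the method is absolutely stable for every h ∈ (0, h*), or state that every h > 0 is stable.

(−∞, 0) — no finite endpoint. Any h>0 works for λ=-4.

With y'=λy (z=hλ):
  y_{n+1} = y_n + z·[1/5·y_n + 4/5·y_{n+1}] ⇒ (1 − 4/5z)y_{n+1} = (1 + 1/5z)y_n
  ⇒ R(z) = (1 + 1/5z)/(1 − 4/5z).

Boundary: |R(x)|=1, x<0.
x=-1.14: |R|=0.4038
x=-2: |R|=0.2308
x=-10: |R|=0.1111
x=-100: |R|=0.2346
θ=4/5≥1/2 ⇒ |1+1/5x|<|1−4/5x| ∀x<0 ⇒ unbounded interval.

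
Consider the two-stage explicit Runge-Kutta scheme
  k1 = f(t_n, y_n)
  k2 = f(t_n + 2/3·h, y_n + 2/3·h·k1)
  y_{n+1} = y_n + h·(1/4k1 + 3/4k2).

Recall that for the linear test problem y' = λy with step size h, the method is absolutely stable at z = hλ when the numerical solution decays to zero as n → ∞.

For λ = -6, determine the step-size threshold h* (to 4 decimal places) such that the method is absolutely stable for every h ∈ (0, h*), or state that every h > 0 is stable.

(-2.0000,0); λ=-6 ⇒ h* = (2)/6 = 0.3333.

Test eqn y'=λy, z=hλ:
  k1=λy_n ⇒ h·k1=z·y_n;  k2=λ(1+2/3z)y_n ⇒ h·k2=z(1+2/3z)y_n
  y_{n+1}/y_n = 1 + 1/4z + 3/4z(1+2/3z) = 1 + z + 1/2z²
  ⇒ R(z) = 1 + z + 1/2z².

Solve |R(x)|<1 on ℝ⁻.
x=-1.19: |R|=0.5181
R=1: x+1/2x²=0 ⇒ x=−2=-2.0000; min R=1−1/(4·1/2)=0.5000>−1
Confirm numerically:
  x=-1.610: |R|=0.68605 <1
  x=-1.298: |R|=0.54440 <1
  x=-1.239: |R|=0.52856 <1
  x=-0.827: |R|=0.51496 <1
  x=-2.573: |R|=1.73716 >1
  x=-2.172: |R|=1.18679 >1
Stable set (-2.0000, 0).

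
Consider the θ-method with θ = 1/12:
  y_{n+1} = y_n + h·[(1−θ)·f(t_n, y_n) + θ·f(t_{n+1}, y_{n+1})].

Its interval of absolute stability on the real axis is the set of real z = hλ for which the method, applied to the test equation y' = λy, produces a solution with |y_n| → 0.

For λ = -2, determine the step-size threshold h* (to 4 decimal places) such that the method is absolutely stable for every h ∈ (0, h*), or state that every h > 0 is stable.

(-2.4000,0); λ=-2 ⇒ h* = (12/5)/2 = 1.2000.

Set f=λy, z=hλ:
  y_{n+1} = y_n + z·[11/12·y_n + 1/12·y_{n+1}] ⇒ (1 − 1/12z)y_{n+1} = (1 + 11/12z)y_n
  Hence R(z) = (1 + 11/12z)/(1 − 1/12z).

Find x<0 with |R(x)|<1.
x=-1.45: |R|=0.2937
R=−1: 1+11/12x = −1+1/12x ⇒ -5/6x=2 ⇒ x=2/(-5/6)=-2.4000
Confirm numerically:
  x=-1.422: |R|=0.27135 <1
  x=-1.200: |R|=0.09091 <1
  x=-1.175: |R|=0.07021 <1
  x=-2.820: |R|=1.28340 >1
  x=-2.655: |R|=1.17400 >1
Stable set (-2.4000, 0).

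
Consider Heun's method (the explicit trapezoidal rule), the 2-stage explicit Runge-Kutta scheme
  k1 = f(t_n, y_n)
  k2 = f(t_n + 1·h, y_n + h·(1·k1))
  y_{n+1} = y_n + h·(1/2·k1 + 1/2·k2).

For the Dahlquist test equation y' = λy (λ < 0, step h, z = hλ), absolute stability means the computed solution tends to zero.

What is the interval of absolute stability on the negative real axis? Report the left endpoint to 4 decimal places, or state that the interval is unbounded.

Test eqn y'=λy, z=hλ:
  order 2, 2-stage ⇒ R(z)=1+z+z^2/2
  (e.g. R(-0.98)=0.50020, |R|=0.50020)

Solve |R(x)|<1 on ℝ⁻.
x=-0.98: |R|=0.5002
|R(-1.81)|=0.8281 |R(-1.77)|=0.7964 |R(-0.73)|=0.5364
Bisect:
  x_lo=-2.6001 |R|=1.7801  x_hi=-0.2819 |R|=0.7579
  mid=-1.44096 |R|=0.59723 →hi
  mid=-2.02051 |R|=1.02073 →lo
  mid=-1.73074 |R|=0.76699 →hi
  mid=-1.87563 |R|=0.88336 →hi
  mid=-1.94807 |R|=0.94942 →hi
  mid=-1.98429 |R|=0.98442 →hi
  mid=-2.00240 |R|=1.00241 →lo
  mid=-1.99335 |R|=0.99337 →hi
  ...
  [-2.00014,-2.00000] ⇒ x*=-2.0000
Interval (-2.0000, 0).

z∈(-2.0000,0).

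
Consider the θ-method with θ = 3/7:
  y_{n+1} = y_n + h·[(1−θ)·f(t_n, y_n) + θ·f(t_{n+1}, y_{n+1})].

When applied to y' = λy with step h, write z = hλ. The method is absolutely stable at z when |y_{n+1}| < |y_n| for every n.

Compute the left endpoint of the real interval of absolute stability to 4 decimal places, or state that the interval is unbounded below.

left endpoint -14.0000.

On y'=λy, z=hλ:
  y_{n+1} = y_n + z·[4/7·y_n + 3/7·y_{n+1}] ⇒ (1 − 3/7z)y_{n+1} = (1 + 4/7z)y_n
  R(z) = (1 + 4/7z)/(1 − 3/7z).

Find x<0 with |R(x)|<1.
x=-0.96: |R|=0.3198
R=−1: 1+4/7x = −1+3/7x ⇒ -1/7x=2 ⇒ x=2/(-1/7)=-14.0000
Confirm numerically:
  x=-13.953: |R|=0.99904 <1
  x=-13.537: |R|=0.99028 <1
  x=-7.719: |R|=0.79172 <1
  x=-14.578: |R|=1.01139 >1
  x=-14.133: |R|=1.00269 >1
Interval (-14.0000, 0).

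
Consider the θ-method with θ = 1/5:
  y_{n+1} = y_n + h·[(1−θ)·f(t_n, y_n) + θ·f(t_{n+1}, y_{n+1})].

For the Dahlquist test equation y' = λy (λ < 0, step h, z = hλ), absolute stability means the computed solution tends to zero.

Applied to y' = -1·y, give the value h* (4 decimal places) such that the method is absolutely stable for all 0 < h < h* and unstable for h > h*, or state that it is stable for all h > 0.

(-3.3333,0); λ=-1 ⇒ h* = (10/3)/1 = 3.3333.

With y'=λy (z=hλ):
  y_{n+1} = y_n + z·[4/5·y_n + 1/5·y_{n+1}] ⇒ (1 − 1/5z)y_{n+1} = (1 + 4/5z)y_n
  ⇒ R(z) = (1 + 4/5z)/(1 − 1/5z).

Solve |R(x)|<1 on ℝ⁻.
x=-1.02: |R|=0.1528
R=−1: 1+4/5x = −1+1/5x ⇒ -3/5x=2 ⇒ x=2/(-3/5)=-3.3333
Confirm numerically:
  x=-2.088: |R|=0.47291 <1
  x=-1.828: |R|=0.33861 <1
  x=-1.659: |R|=0.24568 <1
  x=-1.648: |R|=0.23947 <1
  x=-3.678: |R|=1.11915 >1
  x=-3.476: |R|=1.05050 >1
  x=-3.392: |R|=1.02097 >1
Interval (-3.3333, 0).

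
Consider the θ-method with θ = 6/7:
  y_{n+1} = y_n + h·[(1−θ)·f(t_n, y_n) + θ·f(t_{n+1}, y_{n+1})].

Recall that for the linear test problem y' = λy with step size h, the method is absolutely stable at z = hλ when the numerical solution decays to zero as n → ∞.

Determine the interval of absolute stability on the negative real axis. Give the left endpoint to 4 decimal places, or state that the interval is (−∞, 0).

interval (−∞, 0).

Set f=λy, z=hλ:
  y_{n+1} = y_n + z·[1/7·y_n + 6/7·y_{n+1}] ⇒ (1 − 6/7z)y_{n+1} = (1 + 1/7z)y_n
  Hence R(z) = (1 + 1/7z)/(1 − 6/7z).

Solve |R(x)|<1 on ℝ⁻.
x=-1.6: |R|=0.3253
x=-2: |R|=0.2632
x=-10: |R|=0.0448
x=-100: |R|=0.1532
θ=6/7≥1/2 ⇒ |1+1/7x|<|1−6/7x| ∀x<0 ⇒ interval (−∞,0).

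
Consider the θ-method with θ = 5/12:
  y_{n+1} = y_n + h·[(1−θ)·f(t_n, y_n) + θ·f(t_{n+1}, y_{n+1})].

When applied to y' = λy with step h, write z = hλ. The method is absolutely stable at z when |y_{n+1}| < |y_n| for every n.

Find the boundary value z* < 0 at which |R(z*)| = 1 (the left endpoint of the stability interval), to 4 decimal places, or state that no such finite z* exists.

left endpoint -12.0000.

On y'=λy, z=hλ:
  y_{n+1} = y_n + z·[7/12·y_n + 5/12·y_{n+1}] ⇒ (1 − 5/12z)y_{n+1} = (1 + 7/12z)y_n
  Hence R(z) = (1 + 7/12z)/(1 − 5/12z).

Solve |R(x)|<1 on ℝ⁻.
x=-0.62: |R|=0.5073
R=−1: 1+7/12x = −1+5/12x ⇒ -1/6x=2 ⇒ x=2/(-1/6)=-12.0000
Confirm numerically:
  x=-10.145: |R|=0.94085 <1
  x=-10.021: |R|=0.93627 <1
  x=-8.818: |R|=0.88654 <1
  x=-12.128: |R|=1.00352 >1
  x=-12.028: |R|=1.00078 >1
So |R|<1 on (-12.0000, 0).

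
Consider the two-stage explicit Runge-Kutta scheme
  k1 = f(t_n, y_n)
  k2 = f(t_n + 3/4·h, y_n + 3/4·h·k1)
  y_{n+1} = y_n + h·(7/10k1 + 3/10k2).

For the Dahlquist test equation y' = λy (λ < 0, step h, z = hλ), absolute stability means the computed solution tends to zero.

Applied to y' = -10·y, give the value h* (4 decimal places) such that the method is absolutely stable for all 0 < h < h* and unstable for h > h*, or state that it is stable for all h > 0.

On y'=λy, z=hλ:
  k1=λy_n ⇒ h·k1=z·y_n;  k2=λ(1+3/4z)y_n ⇒ h·k2=z(1+3/4z)y_n
  y_{n+1}/y_n = 1 + 7/10z + 3/10z(1+3/4z) = 1 + z + 9/40z²
  Hence R(z) = 1 + z + 9/40z².

Solve |R(x)|<1 on ℝ⁻.
x=-0.52: |R|=0.5408
R=1: x+9/40x²=0 ⇒ x=−40/9=-4.4444; min R=1−1/(4·9/40)=-0.1111>−1
Confirm numerically:
  x=-4.209: |R|=0.77703 <1
  x=-2.610: |R|=0.07728 <1
  x=-2.390: |R|=0.10478 <1
  x=-5.034: |R|=1.66776 >1
  x=-4.574: |R|=1.13333 >1
So |R|<1 on (-4.4444, 0).

(-4.4444,0); λ=-10 ⇒ h* = (40/9)/10 = 0.4444.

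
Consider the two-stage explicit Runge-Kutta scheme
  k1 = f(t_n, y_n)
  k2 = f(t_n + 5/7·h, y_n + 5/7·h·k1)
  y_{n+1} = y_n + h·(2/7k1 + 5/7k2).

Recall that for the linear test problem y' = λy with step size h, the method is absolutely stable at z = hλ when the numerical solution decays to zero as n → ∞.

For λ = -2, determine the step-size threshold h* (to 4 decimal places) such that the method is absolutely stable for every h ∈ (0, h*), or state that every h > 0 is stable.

(-1.9600,0); λ=-2 ⇒ h* = (49/25)/2 = 0.9800.

With y'=λy (z=hλ):
  k1=λy_n ⇒ h·k1=z·y_n;  k2=λ(1+5/7z)y_n ⇒ h·k2=z(1+5/7z)y_n
  y_{n+1}/y_n = 1 + 2/7z + 5/7z(1+5/7z) = 1 + z + 25/49z²
  Hence R(z) = 1 + z + 25/49z².

Need |R(x)|<1, x<0.
x=-0.7: |R|=0.5500
R=1: x+25/49x²=0 ⇒ x=−49/25=-1.9600; min R=1−1/(4·25/49)=0.5100>−1
Confirm numerically:
  x=-1.855: |R|=0.90062 <1
  x=-1.768: |R|=0.82681 <1
  x=-0.839: |R|=0.52014 <1
  x=-2.250: |R|=1.33291 >1
  x=-2.157: |R|=1.21680 >1
Interval (-1.9600, 0).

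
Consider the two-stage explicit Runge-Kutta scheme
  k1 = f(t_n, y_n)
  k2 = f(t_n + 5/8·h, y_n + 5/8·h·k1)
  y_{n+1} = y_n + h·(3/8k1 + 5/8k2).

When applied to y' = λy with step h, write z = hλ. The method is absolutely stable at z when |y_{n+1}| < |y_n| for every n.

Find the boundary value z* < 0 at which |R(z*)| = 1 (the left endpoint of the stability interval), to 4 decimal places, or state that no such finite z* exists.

left endpoint -2.5600.

Test eqn y'=λy, z=hλ:
  k1=λy_n ⇒ h·k1=z·y_n;  k2=λ(1+5/8z)y_n ⇒ h·k2=z(1+5/8z)y_n
  y_{n+1}/y_n = 1 + 3/8z + 5/8z(1+5/8z) = 1 + z + 25/64z²
  Hence R(z) = 1 + z + 25/64z².

Solve |R(x)|<1 on ℝ⁻.
x=-0.6: |R|=0.5406
R=1: x+25/64x²=0 ⇒ x=−64/25=-2.5600; min R=1−1/(4·25/64)=0.3600>−1
Confirm numerically:
  x=-2.473: |R|=0.91596 <1
  x=-2.079: |R|=0.60938 <1
  x=-1.782: |R|=0.45844 <1
  x=-2.880: |R|=1.36000 >1
  x=-2.781: |R|=1.24008 >1
  x=-2.711: |R|=1.15991 >1
Stable set (-2.5600, 0).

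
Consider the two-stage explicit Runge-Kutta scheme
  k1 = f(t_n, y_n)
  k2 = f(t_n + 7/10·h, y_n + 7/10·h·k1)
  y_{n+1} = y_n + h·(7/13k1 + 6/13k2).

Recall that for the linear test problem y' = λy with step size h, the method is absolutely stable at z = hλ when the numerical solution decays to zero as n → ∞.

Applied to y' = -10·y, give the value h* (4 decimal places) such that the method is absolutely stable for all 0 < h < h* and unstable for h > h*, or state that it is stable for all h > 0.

Set f=λy, z=hλ:
  k1=λy_n ⇒ h·k1=z·y_n;  k2=λ(1+7/10z)y_n ⇒ h·k2=z(1+7/10z)y_n
  y_{n+1}/y_n = 1 + 7/13z + 6/13z(1+7/10z) = 1 + z + 21/65z²
  so R(z) = 1 + z + 21/65z².

Solve |R(x)|<1 on ℝ⁻.
x=-1.11: |R|=0.2881
R=1: x+21/65x²=0 ⇒ x=−65/21=-3.0952; min R=1−1/(4·21/65)=0.2262>−1
Confirm numerically:
  x=-2.767: |R|=0.70657 <1
  x=-2.255: |R|=0.38785 <1
  x=-1.920: |R|=0.27099 <1
  x=-1.784: |R|=0.24424 <1
  x=-3.644: |R|=1.64605 >1
  x=-3.311: |R|=1.23080 >1
So |R|<1 on (-3.0952, 0).

(-3.0952,0); λ=-10 ⇒ h* = (65/21)/10 = 0.3095.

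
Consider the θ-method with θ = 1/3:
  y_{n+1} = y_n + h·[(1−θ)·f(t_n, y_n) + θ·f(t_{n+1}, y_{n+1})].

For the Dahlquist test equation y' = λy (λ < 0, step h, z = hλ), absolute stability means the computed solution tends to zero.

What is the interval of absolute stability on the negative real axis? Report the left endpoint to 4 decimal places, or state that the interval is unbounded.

z∈(-6.0000,0).

Test eqn y'=λy, z=hλ:
  y_{n+1} = y_n + z·[2/3·y_n + 1/3·y_{n+1}] ⇒ (1 − 1/3z)y_{n+1} = (1 + 2/3z)y_n
  R(z) = (1 + 2/3z)/(1 − 1/3z).

Solve |R(x)|<1 on ℝ⁻.
x=-1.03: |R|=0.2333
R=−1: 1+2/3x = −1+1/3x ⇒ -1/3x=2 ⇒ x=2/(-1/3)=-6.0000
Confirm numerically:
  x=-5.911: |R|=0.99001 <1
  x=-5.493: |R|=0.94030 <1
  x=-3.656: |R|=0.64784 <1
  x=-6.477: |R|=1.05033 >1
  x=-6.445: |R|=1.04711 >1
  x=-6.065: |R|=1.00717 >1
Interval (-6.0000, 0).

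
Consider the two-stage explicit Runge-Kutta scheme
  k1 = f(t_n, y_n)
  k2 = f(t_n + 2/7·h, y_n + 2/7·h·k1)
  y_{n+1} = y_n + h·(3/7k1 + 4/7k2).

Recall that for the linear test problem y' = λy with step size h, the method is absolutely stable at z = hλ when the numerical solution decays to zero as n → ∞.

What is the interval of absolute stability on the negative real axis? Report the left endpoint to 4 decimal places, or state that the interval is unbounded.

(-6.1250, 0).

Set f=λy, z=hλ:
  k1=λy_n ⇒ h·k1=z·y_n;  k2=λ(1+2/7z)y_n ⇒ h·k2=z(1+2/7z)y_n
  y_{n+1}/y_n = 1 + 3/7z + 4/7z(1+2/7z) = 1 + z + 8/49z²
  ⇒ R(z) = 1 + z + 8/49z².

Need |R(x)|<1, x<0.
x=-1.55: |R|=0.1578
R=1: x+8/49x²=0 ⇒ x=−49/8=-6.1250; min R=1−1/(4·8/49)=-0.5312>−1
Confirm numerically:
  x=-5.026: |R|=0.09819 <1
  x=-3.652: |R|=0.47451 <1
  x=-2.541: |R|=0.48685 <1
  x=-6.302: |R|=1.18211 >1
  x=-6.278: |R|=1.15682 >1
Interval (-6.1250, 0).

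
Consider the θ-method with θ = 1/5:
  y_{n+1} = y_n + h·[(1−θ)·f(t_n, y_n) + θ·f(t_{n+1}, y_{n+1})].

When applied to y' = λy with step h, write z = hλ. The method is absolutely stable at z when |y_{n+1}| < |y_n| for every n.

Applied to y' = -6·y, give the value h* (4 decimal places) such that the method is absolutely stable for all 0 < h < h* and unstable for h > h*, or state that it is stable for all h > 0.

(-3.3333,0); λ=-6 ⇒ h* = (10/3)/6 = 0.5556.

Test eqn y'=λy, z=hλ:
  y_{n+1} = y_n + z·[4/5·y_n + 1/5·y_{n+1}] ⇒ (1 − 1/5z)y_{n+1} = (1 + 4/5z)y_n
  R(z) = (1 + 4/5z)/(1 − 1/5z).

Solve |R(x)|<1 on ℝ⁻.
x=-1.8: |R|=0.3235
R=−1: 1+4/5x = −1+1/5x ⇒ -3/5x=2 ⇒ x=2/(-3/5)=-3.3333
Confirm numerically:
  x=-3.195: |R|=0.94936 <1
  x=-2.494: |R|=0.66400 <1
  x=-2.471: |R|=0.65373 <1
  x=-1.714: |R|=0.27644 <1
  x=-3.600: |R|=1.09302 >1
  x=-3.467: |R|=1.04736 >1
So |R|<1 on (-3.3333, 0).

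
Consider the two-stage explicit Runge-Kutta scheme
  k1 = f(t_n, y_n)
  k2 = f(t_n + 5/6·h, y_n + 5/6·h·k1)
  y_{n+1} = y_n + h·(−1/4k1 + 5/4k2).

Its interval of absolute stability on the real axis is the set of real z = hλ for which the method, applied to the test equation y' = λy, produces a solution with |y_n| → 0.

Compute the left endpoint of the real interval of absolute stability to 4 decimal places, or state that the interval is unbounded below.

Test eqn y'=λy, z=hλ:
  k1=λy_n ⇒ h·k1=z·y_n;  k2=λ(1+5/6z)y_n ⇒ h·k2=z(1+5/6z)y_n
  y_{n+1}/y_n = 1 − 1/4z + 5/4z(1+5/6z) = 1 + z + 25/24z²
  R(z) = 1 + z + 25/24z².

Find x<0 with |R(x)|<1.
x=-1.06: |R|=1.1104
R=1: x+25/24x²=0 ⇒ x=−24/25=-0.9600; min R=1−1/(4·25/24)=0.7600>−1
Confirm numerically:
  x=-0.750: |R|=0.83594 <1
  x=-0.615: |R|=0.77898 <1
  x=-0.535: |R|=0.76315 <1
  x=-1.113: |R|=1.17738 >1
  x=-1.041: |R|=1.08783 >1
Stable set (-0.9600, 0).

z* = -0.9600.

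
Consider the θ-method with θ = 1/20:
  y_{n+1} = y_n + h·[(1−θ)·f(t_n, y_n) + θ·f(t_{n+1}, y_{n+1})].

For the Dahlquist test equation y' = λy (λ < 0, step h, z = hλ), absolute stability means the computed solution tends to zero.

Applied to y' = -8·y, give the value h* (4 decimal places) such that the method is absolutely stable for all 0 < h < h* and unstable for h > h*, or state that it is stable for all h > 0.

Test eqn y'=λy, z=hλ:
  y_{n+1} = y_n + z·[19/20·y_n + 1/20·y_{n+1}] ⇒ (1 − 1/20z)y_{n+1} = (1 + 19/20z)y_n
  so R(z) = (1 + 19/20z)/(1 − 1/20z).

Solve |R(x)|<1 on ℝ⁻.
x=-1.35: |R|=0.2646
R=−1: 1+19/20x = −1+1/20x ⇒ -9/10x=2 ⇒ x=2/(-9/10)=-2.2222
Confirm numerically:
  x=-1.900: |R|=0.73516 <1
  x=-1.291: |R|=0.21272 <1
  x=-1.072: |R|=0.01746 <1
  x=-2.690: |R|=1.37109 >1
  x=-2.351: |R|=1.10371 >1
Stable set (-2.2222, 0).

(-2.2222,0); λ=-8 ⇒ h* = (20/9)/8 = 0.2778.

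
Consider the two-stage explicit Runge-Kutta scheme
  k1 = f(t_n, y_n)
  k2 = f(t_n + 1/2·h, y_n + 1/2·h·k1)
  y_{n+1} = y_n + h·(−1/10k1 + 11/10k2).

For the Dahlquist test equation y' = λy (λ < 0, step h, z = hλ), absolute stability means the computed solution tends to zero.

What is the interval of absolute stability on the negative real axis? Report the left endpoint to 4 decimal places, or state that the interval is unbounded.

(-1.8182, 0).

Set f=λy, z=hλ:
  k1=λy_n ⇒ h·k1=z·y_n;  k2=λ(1+1/2z)y_n ⇒ h·k2=z(1+1/2z)y_n
  y_{n+1}/y_n = 1 − 1/10z + 11/10z(1+1/2z) = 1 + z + 11/20z²
  ⇒ R(z) = 1 + z + 11/20z².

Need |R(x)|<1, x<0.
x=-0.87: |R|=0.5463
R=1: x+11/20x²=0 ⇒ x=−20/11=-1.8182; min R=1−1/(4·11/20)=0.5455>−1
Confirm numerically:
  x=-1.486: |R|=0.72851 <1
  x=-1.465: |R|=0.71542 <1
  x=-1.425: |R|=0.69184 <1
  x=-1.170: |R|=0.58289 <1
  x=-2.209: |R|=1.47482 >1
  x=-2.006: |R|=1.20722 >1
Interval (-1.8182, 0).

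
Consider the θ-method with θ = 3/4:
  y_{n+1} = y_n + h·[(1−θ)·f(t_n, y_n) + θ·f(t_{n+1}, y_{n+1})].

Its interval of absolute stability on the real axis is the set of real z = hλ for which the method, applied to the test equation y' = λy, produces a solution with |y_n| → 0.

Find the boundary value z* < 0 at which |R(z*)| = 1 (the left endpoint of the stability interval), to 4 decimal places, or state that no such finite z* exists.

With y'=λy (z=hλ):
  y_{n+1} = y_n + z·[1/4·y_n + 3/4·y_{n+1}] ⇒ (1 − 3/4z)y_{n+1} = (1 + 1/4z)y_n
  ⇒ R(z) = (1 + 1/4z)/(1 − 3/4z).

Need |R(x)|<1, x<0.
x=-1.56: |R|=0.2811
x=-2: |R|=0.2000
x=-10: |R|=0.1765
x=-100: |R|=0.3158
θ=3/4≥1/2 ⇒ |1+1/4x|<|1−3/4x| ∀x<0 ⇒ interval (−∞,0).

interval (−∞, 0).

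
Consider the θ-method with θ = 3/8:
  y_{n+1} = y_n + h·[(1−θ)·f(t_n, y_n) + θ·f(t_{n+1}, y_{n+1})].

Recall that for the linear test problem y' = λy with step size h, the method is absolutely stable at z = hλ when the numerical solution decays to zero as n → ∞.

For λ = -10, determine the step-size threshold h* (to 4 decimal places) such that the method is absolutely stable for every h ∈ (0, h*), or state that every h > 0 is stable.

Test eqn y'=λy, z=hλ:
  y_{n+1} = y_n + z·[5/8·y_n + 3/8·y_{n+1}] ⇒ (1 − 3/8z)y_{n+1} = (1 + 5/8z)y_n
  so R(z) = (1 + 5/8z)/(1 − 3/8z).

Need |R(x)|<1, x<0.
x=-0.6: |R|=0.5102
R=−1: 1+5/8x = −1+3/8x ⇒ -1/4x=2 ⇒ x=2/(-1/4)=-8.0000
Confirm numerically:
  x=-5.888: |R|=0.83541 <1
  x=-5.036: |R|=0.74347 <1
  x=-3.956: |R|=0.59291 <1
  x=-3.760: |R|=0.56017 <1
  x=-8.569: |R|=1.03376 >1
  x=-8.327: |R|=1.01983 >1
  x=-8.303: |R|=1.01841 >1
Stable set (-8.0000, 0).

(-8.0000,0); λ=-10 ⇒ h* = (8)/10 = 0.8000.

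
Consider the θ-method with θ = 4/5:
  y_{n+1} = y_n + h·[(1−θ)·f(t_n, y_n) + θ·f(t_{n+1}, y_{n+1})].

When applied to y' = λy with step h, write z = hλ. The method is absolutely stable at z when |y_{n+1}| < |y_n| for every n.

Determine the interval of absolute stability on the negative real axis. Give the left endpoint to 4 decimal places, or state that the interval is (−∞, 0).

interval (−∞, 0).

Set f=λy, z=hλ:
  y_{n+1} = y_n + z·[1/5·y_n + 4/5·y_{n+1}] ⇒ (1 − 4/5z)y_{n+1} = (1 + 1/5z)y_n
  R(z) = (1 + 1/5z)/(1 − 4/5z).

Need |R(x)|<1, x<0.
x=-0.51: |R|=0.6378
x=-2: |R|=0.2308
x=-10: |R|=0.1111
x=-100: |R|=0.2346
θ=4/5≥1/2 ⇒ |1+1/5x|<|1−4/5x| ∀x<0 ⇒ unbounded interval.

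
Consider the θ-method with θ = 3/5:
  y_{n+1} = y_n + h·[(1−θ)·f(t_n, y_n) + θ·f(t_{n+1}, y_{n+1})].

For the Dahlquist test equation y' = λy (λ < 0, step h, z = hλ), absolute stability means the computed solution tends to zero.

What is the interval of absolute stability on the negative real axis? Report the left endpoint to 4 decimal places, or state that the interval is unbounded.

(−∞, 0) — no finite endpoint.

Set f=λy, z=hλ:
  y_{n+1} = y_n + z·[2/5·y_n + 3/5·y_{n+1}] ⇒ (1 − 3/5z)y_{n+1} = (1 + 2/5z)y_n
  R(z) = (1 + 2/5z)/(1 − 3/5z).

Boundary: |R(x)|=1, x<0.
x=-0.35: |R|=0.7107
x=-2: |R|=0.0909
x=-10: |R|=0.4286
x=-100: |R|=0.6393
θ=3/5≥1/2 ⇒ |1+2/5x|<|1−3/5x| ∀x<0 ⇒ stable on all of ℝ⁻.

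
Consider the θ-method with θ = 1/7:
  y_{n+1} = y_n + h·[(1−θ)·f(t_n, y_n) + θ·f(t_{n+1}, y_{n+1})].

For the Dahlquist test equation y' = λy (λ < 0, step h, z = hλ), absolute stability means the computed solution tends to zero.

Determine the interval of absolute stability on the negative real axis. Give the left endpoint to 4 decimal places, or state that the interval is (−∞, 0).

On y'=λy, z=hλ:
  y_{n+1} = y_n + z·[6/7·y_n + 1/7·y_{n+1}] ⇒ (1 − 1/7z)y_{n+1} = (1 + 6/7z)y_n
  Hence R(z) = (1 + 6/7z)/(1 − 1/7z).

Solve |R(x)|<1 on ℝ⁻.
x=-0.84: |R|=0.2500
R=−1: 1+6/7x = −1+1/7x ⇒ -5/7x=2 ⇒ x=2/(-5/7)=-2.8000
Confirm numerically:
  x=-2.661: |R|=0.92806 <1
  x=-1.969: |R|=0.53674 <1
  x=-1.440: |R|=0.19431 <1
  x=-3.152: |R|=1.17336 >1
  x=-2.991: |R|=1.09559 >1
Stable set (-2.8000, 0).

z∈(-2.8000,0).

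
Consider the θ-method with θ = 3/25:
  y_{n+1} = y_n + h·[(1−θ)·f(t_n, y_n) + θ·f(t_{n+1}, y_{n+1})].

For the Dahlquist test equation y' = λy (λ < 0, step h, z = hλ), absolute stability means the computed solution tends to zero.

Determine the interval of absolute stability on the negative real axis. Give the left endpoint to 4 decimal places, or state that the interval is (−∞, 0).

z∈(-2.6316,0).

On y'=λy, z=hλ:
  y_{n+1} = y_n + z·[22/25·y_n + 3/25·y_{n+1}] ⇒ (1 − 3/25z)y_{n+1} = (1 + 22/25z)y_n
  so R(z) = (1 + 22/25z)/(1 − 3/25z).

Boundary: |R(x)|=1, x<0.
x=-1.74: |R|=0.4394
R=−1: 1+22/25x = −1+3/25x ⇒ -19/25x=2 ⇒ x=2/(-19/25)=-2.6316
Confirm numerically:
  x=-1.812: |R|=0.48837 <1
  x=-1.479: |R|=0.25607 <1
  x=-1.200: |R|=0.04895 <1
  x=-3.222: |R|=1.32360 >1
  x=-3.015: |R|=1.21398 >1
Interval (-2.6316, 0).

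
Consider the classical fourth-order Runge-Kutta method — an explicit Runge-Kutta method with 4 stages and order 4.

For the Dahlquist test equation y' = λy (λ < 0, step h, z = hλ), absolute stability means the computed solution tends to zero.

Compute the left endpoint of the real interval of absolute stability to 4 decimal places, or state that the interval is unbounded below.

With y'=λy (z=hλ):
  order 4, 4-stage ⇒ R(z)=1+z+z^2/2+z^3/6+z^4/24
  (e.g. R(-0.93)=0.39956, |R|=0.39956)

Need |R(x)|<1, x<0.
x=-0.93: |R|=0.3996
|R(-2.95)|=1.2781 |R(-2.82)|=1.0536 |R(-1.71)|=0.2749
Bisect:
  x_lo=-3.1237 |R|=1.6422  x_hi=-0.3039 |R|=0.7379
  mid=-1.71382 |R|=0.27526 →hi
  mid=-2.41877 |R|=0.57412 →hi
  mid=-2.77124 |R|=0.97901 →hi
  mid=-2.94747 |R|=1.27335 →lo
  mid=-2.85935 |R|=1.11752 →lo
  mid=-2.81530 |R|=1.04618 →lo
  mid=-2.79327 |R|=1.01209 →lo
  mid=-2.78225 |R|=0.99542 →hi
  ...
  [-2.78535,-2.78518] ⇒ x*=-2.7853
Stable set (-2.7853, 0).

z* = -2.7853.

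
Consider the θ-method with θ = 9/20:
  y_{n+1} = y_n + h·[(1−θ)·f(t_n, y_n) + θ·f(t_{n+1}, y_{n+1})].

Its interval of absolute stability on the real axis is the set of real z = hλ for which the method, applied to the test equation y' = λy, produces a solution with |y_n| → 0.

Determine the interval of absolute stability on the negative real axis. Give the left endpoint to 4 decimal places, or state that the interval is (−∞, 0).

On y'=λy, z=hλ:
  y_{n+1} = y_n + z·[11/20·y_n + 9/20·y_{n+1}] ⇒ (1 − 9/20z)y_{n+1} = (1 + 11/20z)y_n
  R(z) = (1 + 11/20z)/(1 − 9/20z).

Solve |R(x)|<1 on ℝ⁻.
x=-0.49: |R|=0.5985
R=−1: 1+11/20x = −1+9/20x ⇒ -1/10x=2 ⇒ x=2/(-1/10)=-20.0000
Confirm numerically:
  x=-19.241: |R|=0.99214 <1
  x=-11.803: |R|=0.87012 <1
  x=-8.138: |R|=0.74557 <1
  x=-20.292: |R|=1.00288 >1
  x=-20.214: |R|=1.00212 >1
Interval (-20.0000, 0).

z∈(-20.0000,0).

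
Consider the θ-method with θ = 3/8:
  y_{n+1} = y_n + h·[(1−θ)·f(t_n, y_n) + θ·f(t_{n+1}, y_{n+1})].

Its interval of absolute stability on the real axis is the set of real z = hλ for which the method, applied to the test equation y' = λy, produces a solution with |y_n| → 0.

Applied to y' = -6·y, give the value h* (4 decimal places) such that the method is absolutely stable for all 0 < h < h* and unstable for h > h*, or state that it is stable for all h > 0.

(-8.0000,0); λ=-6 ⇒ h* = (8)/6 = 1.3333.

With y'=λy (z=hλ):
  y_{n+1} = y_n + z·[5/8·y_n + 3/8·y_{n+1}] ⇒ (1 − 3/8z)y_{n+1} = (1 + 5/8z)y_n
  so R(z) = (1 + 5/8z)/(1 − 3/8z).

Boundary: |R(x)|=1, x<0.
x=-1.26: |R|=0.1443
R=−1: 1+5/8x = −1+3/8x ⇒ -1/4x=2 ⇒ x=2/(-1/4)=-8.0000
Confirm numerically:
  x=-6.001: |R|=0.84625 <1
  x=-5.640: |R|=0.81059 <1
  x=-5.480: |R|=0.79378 <1
  x=-5.224: |R|=0.76546 <1
  x=-8.556: |R|=1.03303 >1
  x=-8.510: |R|=1.03042 >1
  x=-8.462: |R|=1.02768 >1
Interval (-8.0000, 0).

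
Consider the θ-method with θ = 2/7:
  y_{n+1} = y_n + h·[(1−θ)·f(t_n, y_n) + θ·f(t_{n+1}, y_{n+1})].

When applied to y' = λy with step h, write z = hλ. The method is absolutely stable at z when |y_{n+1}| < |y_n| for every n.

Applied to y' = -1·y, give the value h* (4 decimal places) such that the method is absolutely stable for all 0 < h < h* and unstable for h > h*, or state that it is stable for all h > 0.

(-4.6667,0); λ=-1 ⇒ h* = (14/3)/1 = 4.6667.

On y'=λy, z=hλ:
  y_{n+1} = y_n + z·[5/7·y_n + 2/7·y_{n+1}] ⇒ (1 − 2/7z)y_{n+1} = (1 + 5/7z)y_n
  Hence R(z) = (1 + 5/7z)/(1 − 2/7z).

Find x<0 with |R(x)|<1.
x=-0.76: |R|=0.3756
R=−1: 1+5/7x = −1+2/7x ⇒ -3/7x=2 ⇒ x=2/(-3/7)=-4.6667
Confirm numerically:
  x=-3.901: |R|=0.84482 <1
  x=-3.729: |R|=0.80544 <1
  x=-3.602: |R|=0.77513 <1
  x=-3.084: |R|=0.63943 <1
  x=-4.805: |R|=1.02498 >1
  x=-4.752: |R|=1.01551 >1
Stable set (-4.6667, 0).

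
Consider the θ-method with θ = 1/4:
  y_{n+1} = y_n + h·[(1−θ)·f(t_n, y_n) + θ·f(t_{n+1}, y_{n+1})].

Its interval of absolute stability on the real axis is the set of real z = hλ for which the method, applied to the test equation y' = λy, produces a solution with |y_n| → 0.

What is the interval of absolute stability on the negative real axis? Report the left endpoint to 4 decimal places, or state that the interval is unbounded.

z∈(-4.0000,0).

Set f=λy, z=hλ:
  y_{n+1} = y_n + z·[3/4·y_n + 1/4·y_{n+1}] ⇒ (1 − 1/4z)y_{n+1} = (1 + 3/4z)y_n
  Hence R(z) = (1 + 3/4z)/(1 − 1/4z).

Boundary: |R(x)|=1, x<0.
x=-1.44: |R|=0.0588
R=−1: 1+3/4x = −1+1/4x ⇒ -1/2x=2 ⇒ x=2/(-1/2)=-4.0000
Confirm numerically:
  x=-3.348: |R|=0.82254 <1
  x=-2.667: |R|=0.60012 <1
  x=-1.626: |R|=0.15606 <1
  x=-4.272: |R|=1.06576 >1
  x=-4.254: |R|=1.06155 >1
Interval (-4.0000, 0).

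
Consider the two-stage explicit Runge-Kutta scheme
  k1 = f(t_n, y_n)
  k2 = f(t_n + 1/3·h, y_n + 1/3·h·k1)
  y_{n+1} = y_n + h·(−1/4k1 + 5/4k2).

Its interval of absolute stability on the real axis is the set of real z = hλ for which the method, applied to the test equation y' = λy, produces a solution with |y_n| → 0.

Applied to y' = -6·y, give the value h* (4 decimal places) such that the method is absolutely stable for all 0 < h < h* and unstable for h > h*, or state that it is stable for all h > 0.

On y'=λy, z=hλ:
  k1=λy_n ⇒ h·k1=z·y_n;  k2=λ(1+1/3z)y_n ⇒ h·k2=z(1+1/3z)y_n
  y_{n+1}/y_n = 1 − 1/4z + 5/4z(1+1/3z) = 1 + z + 5/12z²
  so R(z) = 1 + z + 5/12z².

Solve |R(x)|<1 on ℝ⁻.
x=-1.75: |R|=0.5260
R=1: x+5/12x²=0 ⇒ x=−12/5=-2.4000; min R=1−1/(4·5/12)=0.4000>−1
Confirm numerically:
  x=-1.908: |R|=0.60886 <1
  x=-1.884: |R|=0.59494 <1
  x=-1.464: |R|=0.42904 <1
  x=-1.329: |R|=0.40693 <1
  x=-2.899: |R|=1.60275 >1
  x=-2.422: |R|=1.02220 >1
Interval (-2.4000, 0).

(-2.4000,0); λ=-6 ⇒ h* = (12/5)/6 = 0.4000.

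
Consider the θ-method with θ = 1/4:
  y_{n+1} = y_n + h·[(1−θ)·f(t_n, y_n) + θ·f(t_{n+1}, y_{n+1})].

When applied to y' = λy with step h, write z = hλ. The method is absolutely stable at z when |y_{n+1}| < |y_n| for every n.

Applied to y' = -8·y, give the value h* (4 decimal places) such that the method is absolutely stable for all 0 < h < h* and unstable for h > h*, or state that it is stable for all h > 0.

(-4.0000,0); λ=-8 ⇒ h* = (4)/8 = 0.5000.

With y'=λy (z=hλ):
  y_{n+1} = y_n + z·[3/4·y_n + 1/4·y_{n+1}] ⇒ (1 − 1/4z)y_{n+1} = (1 + 3/4z)y_n
  R(z) = (1 + 3/4z)/(1 − 1/4z).

Find x<0 with |R(x)|<1.
x=-1.49: |R|=0.0856
R=−1: 1+3/4x = −1+1/4x ⇒ -1/2x=2 ⇒ x=2/(-1/2)=-4.0000
Confirm numerically:
  x=-3.169: |R|=0.76817 <1
  x=-3.076: |R|=0.73884 <1
  x=-3.025: |R|=0.72242 <1
  x=-4.467: |R|=1.11031 >1
  x=-4.409: |R|=1.09728 >1
Stable set (-4.0000, 0).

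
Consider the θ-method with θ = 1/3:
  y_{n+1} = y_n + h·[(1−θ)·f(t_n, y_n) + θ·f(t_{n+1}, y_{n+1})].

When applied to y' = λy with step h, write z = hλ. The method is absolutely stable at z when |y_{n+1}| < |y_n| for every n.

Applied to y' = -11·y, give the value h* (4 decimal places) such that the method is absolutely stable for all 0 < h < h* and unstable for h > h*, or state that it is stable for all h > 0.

(-6.0000,0); λ=-11 ⇒ h* = (6)/11 = 0.5455.

Test eqn y'=λy, z=hλ:
  y_{n+1} = y_n + z·[2/3·y_n + 1/3·y_{n+1}] ⇒ (1 − 1/3z)y_{n+1} = (1 + 2/3z)y_n
  ⇒ R(z) = (1 + 2/3z)/(1 − 1/3z).

Find x<0 with |R(x)|<1.
x=-1.71: |R|=0.0892
R=−1: 1+2/3x = −1+1/3x ⇒ -1/3x=2 ⇒ x=2/(-1/3)=-6.0000
Confirm numerically:
  x=-5.817: |R|=0.97924 <1
  x=-4.574: |R|=0.81172 <1
  x=-4.293: |R|=0.76594 <1
  x=-3.151: |R|=0.53682 <1
  x=-6.599: |R|=1.06240 >1
  x=-6.554: |R|=1.05799 >1
  x=-6.533: |R|=1.05591 >1
Stable set (-6.0000, 0).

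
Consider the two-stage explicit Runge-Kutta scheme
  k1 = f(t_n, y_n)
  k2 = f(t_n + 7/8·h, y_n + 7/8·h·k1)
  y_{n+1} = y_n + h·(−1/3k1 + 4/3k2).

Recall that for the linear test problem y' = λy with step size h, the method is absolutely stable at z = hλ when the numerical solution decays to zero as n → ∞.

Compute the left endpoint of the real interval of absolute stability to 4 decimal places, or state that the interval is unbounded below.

Test eqn y'=λy, z=hλ:
  k1=λy_n ⇒ h·k1=z·y_n;  k2=λ(1+7/8z)y_n ⇒ h·k2=z(1+7/8z)y_n
  y_{n+1}/y_n = 1 − 1/3z + 4/3z(1+7/8z) = 1 + z + 7/6z²
  so R(z) = 1 + z + 7/6z².

Boundary: |R(x)|=1, x<0.
x=-1.11: |R|=1.3275
R=1: x+7/6x²=0 ⇒ x=−6/7=-0.8571; min R=1−1/(4·7/6)=0.7857>−1
Confirm numerically:
  x=-0.735: |R|=0.89526 <1
  x=-0.489: |R|=0.78997 <1
  x=-0.432: |R|=0.78573 <1
  x=-1.251: |R|=1.57483 >1
  x=-1.089: |R|=1.29457 >1
So |R|<1 on (-0.8571, 0).

left endpoint -0.8571.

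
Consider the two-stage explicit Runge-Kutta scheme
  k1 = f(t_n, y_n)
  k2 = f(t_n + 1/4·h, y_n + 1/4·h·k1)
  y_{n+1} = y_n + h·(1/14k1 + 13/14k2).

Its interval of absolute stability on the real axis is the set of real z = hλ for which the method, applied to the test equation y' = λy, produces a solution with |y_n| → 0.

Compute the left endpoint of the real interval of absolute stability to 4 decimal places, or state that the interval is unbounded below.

z* = -4.3077.

Test eqn y'=λy, z=hλ:
  k1=λy_n ⇒ h·k1=z·y_n;  k2=λ(1+1/4z)y_n ⇒ h·k2=z(1+1/4z)y_n
  y_{n+1}/y_n = 1 + 1/14z + 13/14z(1+1/4z) = 1 + z + 13/56z²
  R(z) = 1 + z + 13/56z².

Need |R(x)|<1, x<0.
x=-0.86: |R|=0.3117
R=1: x+13/56x²=0 ⇒ x=−56/13=-4.3077; min R=1−1/(4·13/56)=-0.0769>−1
Confirm numerically:
  x=-3.837: |R|=0.58074 <1
  x=-3.784: |R|=0.53997 <1
  x=-3.376: |R|=0.26982 <1
  x=-3.095: |R|=0.12870 <1
  x=-4.775: |R|=1.51800 >1
  x=-4.412: |R|=1.10683 >1
Interval (-4.3077, 0).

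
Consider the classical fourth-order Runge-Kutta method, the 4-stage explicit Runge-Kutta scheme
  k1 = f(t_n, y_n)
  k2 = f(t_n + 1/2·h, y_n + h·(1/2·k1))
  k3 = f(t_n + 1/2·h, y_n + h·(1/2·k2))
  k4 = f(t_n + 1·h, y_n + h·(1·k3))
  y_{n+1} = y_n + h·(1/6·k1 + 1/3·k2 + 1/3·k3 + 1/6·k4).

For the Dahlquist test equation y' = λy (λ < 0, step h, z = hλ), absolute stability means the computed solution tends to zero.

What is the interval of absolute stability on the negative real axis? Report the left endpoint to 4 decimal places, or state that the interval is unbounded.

z∈(-2.7853,0).

With y'=λy (z=hλ):
  order 4, 4-stage ⇒ R(z)=1+z+z^2/2+z^3/6+z^4/24
  (e.g. R(-0.77)=0.46501, |R|=0.46501)

Boundary: |R(x)|=1, x<0.
x=-0.77: |R|=0.4650
|R(-1.56)|=0.2708 |R(-1.45)|=0.2773 |R(-0.82)|=0.4431
Bisect:
  x_lo=-3.6343 |R|=3.2384  x_hi=-0.3677 |R|=0.6924
  mid=-2.00099 |R|=0.33366 →hi
  mid=-2.81765 |R|=1.04990 →lo
  mid=-2.40932 |R|=0.56615 →hi
  mid=-2.61349 |R|=0.77040 →hi
  mid=-2.71557 |R|=0.89987 →hi
  mid=-2.76661 |R|=0.97220 →hi
  mid=-2.79213 |R|=1.01036 →lo
  mid=-2.77937 |R|=0.99111 →hi
  mid=-2.78575 |R|=1.00069 →lo
  ...
  [-2.78535,-2.78516] ⇒ x*=-2.7853
Stable set (-2.7853, 0).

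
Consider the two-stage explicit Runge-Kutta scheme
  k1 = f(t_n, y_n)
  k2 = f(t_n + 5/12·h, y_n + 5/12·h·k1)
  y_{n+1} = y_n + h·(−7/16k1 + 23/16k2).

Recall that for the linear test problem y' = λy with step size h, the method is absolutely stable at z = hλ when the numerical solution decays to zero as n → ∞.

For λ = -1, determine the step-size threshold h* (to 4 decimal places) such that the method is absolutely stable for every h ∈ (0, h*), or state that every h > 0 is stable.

(-1.6696,0); λ=-1 ⇒ h* = (192/115)/1 = 1.6696.

On y'=λy, z=hλ:
  k1=λy_n ⇒ h·k1=z·y_n;  k2=λ(1+5/12z)y_n ⇒ h·k2=z(1+5/12z)y_n
  y_{n+1}/y_n = 1 − 7/16z + 23/16z(1+5/12z) = 1 + z + 115/192z²
  so R(z) = 1 + z + 115/192z².

Find x<0 with |R(x)|<1.
x=-0.8: |R|=0.5833
R=1: x+115/192x²=0 ⇒ x=−192/115=-1.6696; min R=1−1/(4·115/192)=0.5826>−1
Confirm numerically:
  x=-1.540: |R|=0.88049 <1
  x=-0.892: |R|=0.58457 <1
  x=-0.891: |R|=0.58450 <1
  x=-2.026: |R|=1.43253 >1
  x=-1.871: |R|=1.22574 >1
Stable set (-1.6696, 0).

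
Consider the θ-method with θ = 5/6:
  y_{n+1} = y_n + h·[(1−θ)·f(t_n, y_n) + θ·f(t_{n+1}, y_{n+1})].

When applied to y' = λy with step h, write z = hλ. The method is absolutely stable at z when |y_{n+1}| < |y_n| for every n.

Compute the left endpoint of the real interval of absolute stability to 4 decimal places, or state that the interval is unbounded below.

Set f=λy, z=hλ:
  y_{n+1} = y_n + z·[1/6·y_n + 5/6·y_{n+1}] ⇒ (1 − 5/6z)y_{n+1} = (1 + 1/6z)y_n
  R(z) = (1 + 1/6z)/(1 − 5/6z).

Boundary: |R(x)|=1, x<0.
x=-0.85: |R|=0.5024
x=-2: |R|=0.2500
x=-10: |R|=0.0714
x=-100: |R|=0.1858
θ=5/6≥1/2 ⇒ |1+1/6x|<|1−5/6x| ∀x<0 ⇒ stable on all of ℝ⁻.

interval (−∞, 0).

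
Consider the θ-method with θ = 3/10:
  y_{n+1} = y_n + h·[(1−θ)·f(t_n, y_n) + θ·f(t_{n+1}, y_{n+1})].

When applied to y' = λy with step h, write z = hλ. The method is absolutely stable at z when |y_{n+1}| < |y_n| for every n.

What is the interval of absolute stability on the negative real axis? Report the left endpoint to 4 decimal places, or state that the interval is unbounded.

With y'=λy (z=hλ):
  y_{n+1} = y_n + z·[7/10·y_n + 3/10·y_{n+1}] ⇒ (1 − 3/10z)y_{n+1} = (1 + 7/10z)y_n
  R(z) = (1 + 7/10z)/(1 − 3/10z).

Solve |R(x)|<1 on ℝ⁻.
x=-1.05: |R|=0.2015
R=−1: 1+7/10x = −1+3/10x ⇒ -2/5x=2 ⇒ x=2/(-2/5)=-5.0000
Confirm numerically:
  x=-4.442: |R|=0.90431 <1
  x=-4.242: |R|=0.86658 <1
  x=-4.221: |R|=0.86251 <1
  x=-3.667: |R|=0.74611 <1
  x=-5.401: |R|=1.06121 >1
  x=-5.199: |R|=1.03110 >1
  x=-5.049: |R|=1.00779 >1
Interval (-5.0000, 0).

(-5.0000, 0).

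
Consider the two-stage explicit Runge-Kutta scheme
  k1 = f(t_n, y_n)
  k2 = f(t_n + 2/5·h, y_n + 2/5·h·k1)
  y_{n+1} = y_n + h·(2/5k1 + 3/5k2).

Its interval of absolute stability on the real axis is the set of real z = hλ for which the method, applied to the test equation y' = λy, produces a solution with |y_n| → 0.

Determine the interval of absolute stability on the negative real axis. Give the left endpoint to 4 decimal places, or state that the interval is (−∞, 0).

Set f=λy, z=hλ:
  k1=λy_n ⇒ h·k1=z·y_n;  k2=λ(1+2/5z)y_n ⇒ h·k2=z(1+2/5z)y_n
  y_{n+1}/y_n = 1 + 2/5z + 3/5z(1+2/5z) = 1 + z + 6/25z²
  so R(z) = 1 + z + 6/25z².

Need |R(x)|<1, x<0.
x=-0.88: |R|=0.3059
R=1: x+6/25x²=0 ⇒ x=−25/6=-4.1667; min R=1−1/(4·6/25)=-0.0417>−1
Confirm numerically:
  x=-3.798: |R|=0.66395 <1
  x=-2.710: |R|=0.05258 <1
  x=-1.808: |R|=0.02347 <1
  x=-4.479: |R|=1.33575 >1
  x=-4.283: |R|=1.11958 >1
  x=-4.227: |R|=1.06121 >1
Stable set (-4.1667, 0).

(-4.1667, 0).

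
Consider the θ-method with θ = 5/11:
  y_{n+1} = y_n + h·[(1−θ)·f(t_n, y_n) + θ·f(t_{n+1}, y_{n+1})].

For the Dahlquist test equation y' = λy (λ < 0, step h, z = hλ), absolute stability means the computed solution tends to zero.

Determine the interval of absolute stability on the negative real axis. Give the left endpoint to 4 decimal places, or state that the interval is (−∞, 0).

(-22.0000, 0).

On y'=λy, z=hλ:
  y_{n+1} = y_n + z·[6/11·y_n + 5/11·y_{n+1}] ⇒ (1 − 5/11z)y_{n+1} = (1 + 6/11z)y_n
  R(z) = (1 + 6/11z)/(1 − 5/11z).

Boundary: |R(x)|=1, x<0.
x=-1.12: |R|=0.2578
R=−1: 1+6/11x = −1+5/11x ⇒ -1/11x=2 ⇒ x=2/(-1/11)=-22.0000
Confirm numerically:
  x=-19.642: |R|=0.97841 <1
  x=-19.057: |R|=0.97231 <1
  x=-15.504: |R|=0.92662 <1
  x=-22.280: |R|=1.00229 >1
  x=-22.112: |R|=1.00092 >1
Stable set (-22.0000, 0).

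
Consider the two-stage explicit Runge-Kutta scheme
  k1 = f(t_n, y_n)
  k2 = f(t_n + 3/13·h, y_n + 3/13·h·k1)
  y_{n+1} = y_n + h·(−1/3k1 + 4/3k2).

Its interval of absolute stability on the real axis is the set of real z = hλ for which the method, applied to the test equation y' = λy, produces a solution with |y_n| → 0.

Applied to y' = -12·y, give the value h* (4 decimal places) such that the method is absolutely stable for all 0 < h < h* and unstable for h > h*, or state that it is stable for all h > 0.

On y'=λy, z=hλ:
  k1=λy_n ⇒ h·k1=z·y_n;  k2=λ(1+3/13z)y_n ⇒ h·k2=z(1+3/13z)y_n
  y_{n+1}/y_n = 1 − 1/3z + 4/3z(1+3/13z) = 1 + z + 4/13z²
  Hence R(z) = 1 + z + 4/13z².

Need |R(x)|<1, x<0.
x=-0.69: |R|=0.4565
R=1: x+4/13x²=0 ⇒ x=−13/4=-3.2500; min R=1−1/(4·4/13)=0.1875>−1
Confirm numerically:
  x=-3.068: |R|=0.82819 <1
  x=-2.043: |R|=0.24126 <1
  x=-1.445: |R|=0.19747 <1
  x=-1.354: |R|=0.21010 <1
  x=-3.688: |R|=1.49703 >1
  x=-3.353: |R|=1.10626 >1
So |R|<1 on (-3.2500, 0).

(-3.2500,0); λ=-12 ⇒ h* = (13/4)/12 = 0.2708.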